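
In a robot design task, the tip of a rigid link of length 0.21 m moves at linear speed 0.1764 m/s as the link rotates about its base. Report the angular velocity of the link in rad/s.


omega = v / L = 0.1764 / 0.21 = 0.8400

0.8400 rad/s


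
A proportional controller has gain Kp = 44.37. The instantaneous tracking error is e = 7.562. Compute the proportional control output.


u_P = Kp * e = 44.37 * 7.562 = 335.5259

335.5259


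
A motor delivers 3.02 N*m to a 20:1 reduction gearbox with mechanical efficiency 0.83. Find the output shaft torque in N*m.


tau_out = tau_in * N * eta = 3.02 * 20 * 0.83 = 50.1320

50.1320 N*m


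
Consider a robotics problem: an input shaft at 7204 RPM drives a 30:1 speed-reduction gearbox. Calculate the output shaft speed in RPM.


omega_out = omega_in / N = 7204 / 30 = 240.1333

240.1333 RPM


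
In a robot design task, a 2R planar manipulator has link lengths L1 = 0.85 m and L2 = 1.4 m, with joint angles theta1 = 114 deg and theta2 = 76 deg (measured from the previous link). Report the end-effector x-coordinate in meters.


x = L1*cos(th1) + L2*cos(th1+th2) = 0.85*cos(114 deg) + 1.4*cos(190 deg) = -1.7245

-1.7245 m


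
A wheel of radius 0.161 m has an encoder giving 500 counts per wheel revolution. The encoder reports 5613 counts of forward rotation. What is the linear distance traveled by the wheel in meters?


revs = 5613/500 = 11.226000
d = revs * 2*pi*r = 11.226000 * 2*pi*0.161 = 11.3561

11.3561 m


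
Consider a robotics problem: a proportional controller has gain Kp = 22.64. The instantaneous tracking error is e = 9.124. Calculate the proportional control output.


u_P = Kp * e = 22.64 * 9.124 = 206.5674

206.5674


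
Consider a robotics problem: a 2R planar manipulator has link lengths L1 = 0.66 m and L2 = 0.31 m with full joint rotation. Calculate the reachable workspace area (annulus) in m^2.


r_max = L1 + L2 = 0.9700, r_min = |L1 - L2| = 0.3500
A = pi*(r_max^2 - r_min^2) = pi*(0.9409 - 0.1225) = 2.5711

2.5711 m^2


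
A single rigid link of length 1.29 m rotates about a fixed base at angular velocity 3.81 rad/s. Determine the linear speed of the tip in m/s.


v = L*omega = 1.29 * 3.81 = 4.9149

4.9149 m/s


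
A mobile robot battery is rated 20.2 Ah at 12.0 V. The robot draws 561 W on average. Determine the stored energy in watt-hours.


E = capacity * V = 20.2*12.0 = 242.4000

242.4000 Wh


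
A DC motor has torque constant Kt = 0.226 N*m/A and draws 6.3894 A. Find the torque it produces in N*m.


tau = Kt * I = 0.226*6.3894 = 1.4440

1.4440 N*m


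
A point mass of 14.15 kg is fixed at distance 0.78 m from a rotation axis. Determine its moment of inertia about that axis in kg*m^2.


I = m*r^2 = 14.15*0.78^2 = 8.6089

8.6089 kg*m^2


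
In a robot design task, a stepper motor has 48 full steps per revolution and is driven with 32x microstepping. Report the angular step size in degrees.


step = 360/(48*32) = 360/1536 = 0.2344

0.2344 degrees


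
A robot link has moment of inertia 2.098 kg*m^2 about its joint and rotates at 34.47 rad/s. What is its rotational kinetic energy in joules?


KE = (1/2)*I*omega^2 = 0.5*2.098*34.47^2 = 1246.4018

1246.4018 J


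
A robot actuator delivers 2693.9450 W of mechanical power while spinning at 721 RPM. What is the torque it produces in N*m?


omega = 721 * 2*pi/60 = 75.502943 rad/s
tau = P / omega = 2693.9450 / 75.502943 = 35.6800

35.6800 N*m


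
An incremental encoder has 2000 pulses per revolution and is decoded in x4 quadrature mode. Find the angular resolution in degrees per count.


resolution = 360 / (PPR * 4) = 360 / 8000 = 0.0450

0.0450 degrees


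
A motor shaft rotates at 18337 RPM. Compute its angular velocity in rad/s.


omega = 18337 * 2*pi/60 = 1920.2461

1920.2461 rad/s


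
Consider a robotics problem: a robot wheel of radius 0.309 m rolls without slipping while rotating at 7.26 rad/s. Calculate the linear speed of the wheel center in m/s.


v = omega * r = 7.26 * 0.309 = 2.2433

2.2433 m/s


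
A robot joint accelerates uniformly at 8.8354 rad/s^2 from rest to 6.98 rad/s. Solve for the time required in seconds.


t = delta_omega / alpha = 6.98 / 8.8354 = 0.7900

0.7900 s


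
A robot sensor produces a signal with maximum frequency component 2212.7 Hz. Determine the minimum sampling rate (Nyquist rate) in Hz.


f_s,min = 2*f_max = 2*2212.7 = 4425.4000

4425.4000 Hz


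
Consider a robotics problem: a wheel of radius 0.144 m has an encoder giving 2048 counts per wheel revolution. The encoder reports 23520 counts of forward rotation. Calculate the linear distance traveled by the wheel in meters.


revs = 23520/2048 = 11.484375
d = revs * 2*pi*r = 11.484375 * 2*pi*0.144 = 10.3908

10.3908 m


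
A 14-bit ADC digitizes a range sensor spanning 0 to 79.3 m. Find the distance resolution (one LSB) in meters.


res = range / 2^n = 79.3/2^14 = 79.3/16384 = 0.0048

0.0048 m


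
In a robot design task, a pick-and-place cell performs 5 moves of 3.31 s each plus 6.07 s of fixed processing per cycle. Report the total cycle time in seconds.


T = 5*3.31 + 6.07 = 22.6200

22.6200 s


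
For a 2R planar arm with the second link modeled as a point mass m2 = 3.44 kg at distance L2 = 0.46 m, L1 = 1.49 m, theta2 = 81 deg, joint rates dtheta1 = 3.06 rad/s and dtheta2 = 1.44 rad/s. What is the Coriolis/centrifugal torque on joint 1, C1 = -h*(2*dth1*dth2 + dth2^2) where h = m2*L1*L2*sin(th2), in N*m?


h = m2*L1*L2*sin(th2) = 3.44*1.49*0.46*sin(81 deg) = 2.328748
C1 = -h*(2*3.06*1.44 + 1.44^2) = -2.328748*10.8864 = -25.3517

-25.3517 N*m


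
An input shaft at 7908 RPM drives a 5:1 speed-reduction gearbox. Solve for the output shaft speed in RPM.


omega_out = omega_in / N = 7908 / 5 = 1581.6000

1581.6000 RPM


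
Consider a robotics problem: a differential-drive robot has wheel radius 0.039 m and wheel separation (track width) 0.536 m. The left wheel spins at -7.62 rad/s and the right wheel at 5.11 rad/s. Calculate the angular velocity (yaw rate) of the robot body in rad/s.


omega = r*(wR - wL)/L = 0.039*(5.11 - (-7.62))/0.536 = 0.9263

0.9263 rad/s


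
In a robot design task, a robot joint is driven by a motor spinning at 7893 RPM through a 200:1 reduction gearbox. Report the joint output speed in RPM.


omega_joint = omega_motor / N = 7893 / 200 = 39.4650

39.4650 RPM


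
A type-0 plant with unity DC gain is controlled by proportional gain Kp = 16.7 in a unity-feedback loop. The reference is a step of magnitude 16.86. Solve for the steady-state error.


e_ss = R/(1 + Kp) = 16.86/(1 + 16.7) = 16.86/17.7000 = 0.9525

0.9525


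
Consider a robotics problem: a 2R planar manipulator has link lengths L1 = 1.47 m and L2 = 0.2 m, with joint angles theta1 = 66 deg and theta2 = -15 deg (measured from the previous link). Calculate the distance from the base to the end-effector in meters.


x = L1*cos(th1) + L2*cos(th1+th2) = 0.723767
y = L1*sin(th1) + L2*sin(th1+th2) = 1.498341
d = sqrt(x^2 + y^2) = sqrt(0.523839 + 2.245026) = 1.6640

1.6640 m


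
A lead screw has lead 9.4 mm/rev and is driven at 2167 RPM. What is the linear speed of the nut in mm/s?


v = lead * (RPM/60) = 9.4*2167/60 = 339.4967

339.4967 mm/s


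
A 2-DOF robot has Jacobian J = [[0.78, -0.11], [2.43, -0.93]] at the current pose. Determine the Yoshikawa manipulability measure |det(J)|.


det(J) = 0.78*-0.93 - (-0.11)*(2.43) = -0.4581
|det(J)| = 0.4581

0.4581


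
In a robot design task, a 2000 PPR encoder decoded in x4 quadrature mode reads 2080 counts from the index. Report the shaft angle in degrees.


angle = counts * 360 / (PPR*4) = 2080 * 360 / 8000 = 93.6000

93.6000 degrees


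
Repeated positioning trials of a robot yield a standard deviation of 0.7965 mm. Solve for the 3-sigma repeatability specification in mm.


repeatability = 3*sigma = 3*0.7965 = 2.3895

2.3895 mm


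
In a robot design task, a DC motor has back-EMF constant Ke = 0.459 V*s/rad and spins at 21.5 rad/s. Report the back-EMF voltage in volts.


V_emf = Ke * omega = 0.459*21.5 = 9.8685

9.8685 V


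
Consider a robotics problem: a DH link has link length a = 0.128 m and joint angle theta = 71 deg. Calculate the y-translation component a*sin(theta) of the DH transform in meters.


a*sin(theta) = 0.128*sin(71 deg) = 0.1210

0.1210 m


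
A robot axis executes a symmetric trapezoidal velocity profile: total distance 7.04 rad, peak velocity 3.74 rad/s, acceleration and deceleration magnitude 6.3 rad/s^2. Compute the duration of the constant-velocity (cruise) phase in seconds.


t_acc = v/a = 0.593651 s, d_acc = v^2/(2a) = 1.110127 rad each
d_cruise = 7.04 - 2*1.110127 = 4.819746 rad
t_cruise = d_cruise/v = 4.819746/3.74 = 1.2887

1.2887 s


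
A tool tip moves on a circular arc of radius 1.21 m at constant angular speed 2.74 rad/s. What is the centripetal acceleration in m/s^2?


a_c = omega^2 * r = 2.74^2 * 1.21 = 9.0842

9.0842 m/s^2


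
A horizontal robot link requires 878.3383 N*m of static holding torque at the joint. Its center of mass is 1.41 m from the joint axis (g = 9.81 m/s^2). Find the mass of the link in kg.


m = tau / (g*L) = 878.3383 / (9.81 * 1.41) = 63.5000

63.5000 kg


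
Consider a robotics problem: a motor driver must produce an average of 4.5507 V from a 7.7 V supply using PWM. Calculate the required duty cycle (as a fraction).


D = V_avg/V_supply = 4.5507/7.7 = 0.5910

0.5910


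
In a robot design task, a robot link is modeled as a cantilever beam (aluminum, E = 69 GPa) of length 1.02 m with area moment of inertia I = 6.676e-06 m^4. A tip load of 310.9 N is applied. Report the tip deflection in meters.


delta = F*L^3/(3*E*I) = 310.9*1.02^3/(3*6.900e+10*6.676e-06)
      = 329.9295672/1381932 = 2.3875e-04

2.3875e-04 m


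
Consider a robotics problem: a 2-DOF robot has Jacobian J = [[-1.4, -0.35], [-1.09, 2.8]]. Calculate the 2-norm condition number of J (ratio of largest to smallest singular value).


JJ^T eigenvalues: trace(JJ^T) = 11.1106, det(JJ^T) = det(J)^2 = 18.50290225
s_max^2 = (11.1106 + sqrt(49.43382336))/2 = 9.07075955
s_min^2 = (11.1106 - sqrt(49.43382336))/2 = 2.03984045
kappa = s_max/s_min = sqrt(9.07075955/2.03984045) = 2.1087

2.1087


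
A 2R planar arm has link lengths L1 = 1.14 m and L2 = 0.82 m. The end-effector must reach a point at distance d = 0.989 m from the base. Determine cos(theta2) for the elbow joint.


cos(th2) = (d^2 - L1^2 - L2^2)/(2*L1*L2) = (0.989^2 - 1.14^2 - 0.82^2)/(2*1.14*0.82) = -0.5316

-0.5316


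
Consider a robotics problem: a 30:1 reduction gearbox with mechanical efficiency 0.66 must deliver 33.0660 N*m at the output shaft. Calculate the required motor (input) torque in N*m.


tau_in = tau_out / (N * eta) = 33.0660 / (30 * 0.66) = 1.6700

1.6700 N*m


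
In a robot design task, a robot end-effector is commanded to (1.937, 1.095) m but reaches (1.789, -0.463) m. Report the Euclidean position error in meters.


dx = 1.789 - (1.937) = -0.1480, dy = -0.463 - (1.095) = -1.5580
err = sqrt(0.021904 + 2.427364) = 1.5650

1.5650 m


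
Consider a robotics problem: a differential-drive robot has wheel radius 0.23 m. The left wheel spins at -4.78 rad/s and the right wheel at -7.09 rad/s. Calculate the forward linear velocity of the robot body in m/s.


v = r*(wR + wL)/2 = 0.23*(-7.09 + -4.78)/2 = -1.3651

-1.3651 m/s


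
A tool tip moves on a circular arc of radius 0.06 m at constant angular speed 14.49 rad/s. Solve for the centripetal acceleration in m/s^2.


a_c = omega^2 * r = 14.49^2 * 0.06 = 12.5976

12.5976 m/s^2


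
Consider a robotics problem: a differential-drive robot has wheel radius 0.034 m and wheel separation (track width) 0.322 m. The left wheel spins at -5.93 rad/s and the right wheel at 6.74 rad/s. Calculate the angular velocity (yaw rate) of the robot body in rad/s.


omega = r*(wR - wL)/L = 0.034*(6.74 - (-5.93))/0.322 = 1.3378

1.3378 rad/s


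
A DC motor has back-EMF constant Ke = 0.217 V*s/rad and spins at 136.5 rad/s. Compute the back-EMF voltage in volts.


V_emf = Ke * omega = 0.217*136.5 = 29.6205

29.6205 V


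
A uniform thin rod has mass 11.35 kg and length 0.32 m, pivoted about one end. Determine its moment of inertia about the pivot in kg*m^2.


I = (1/3)*m*L^2 = (1/3)*11.35*0.32^2 = 0.3874

0.3874 kg*m^2


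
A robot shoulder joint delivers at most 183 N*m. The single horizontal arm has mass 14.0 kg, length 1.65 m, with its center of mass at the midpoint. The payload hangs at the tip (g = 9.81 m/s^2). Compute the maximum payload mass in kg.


tau_arm = m_arm*g*(L/2) = 14.0*9.81*1.65/2 = 113.3055 N*m
tau_payload = tau_max - tau_arm = 183 - 113.3055 = 69.6945
m_payload = tau_payload / (g*L) = 69.6945 / (9.81*1.65) = 4.3057

4.3057 kg


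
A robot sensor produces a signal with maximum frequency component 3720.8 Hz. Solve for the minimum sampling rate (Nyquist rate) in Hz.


f_s,min = 2*f_max = 2*3720.8 = 7441.6000

7441.6000 Hz


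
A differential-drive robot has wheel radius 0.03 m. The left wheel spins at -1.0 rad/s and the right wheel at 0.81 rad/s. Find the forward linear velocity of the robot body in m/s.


v = r*(wR + wL)/2 = 0.03*(0.81 + -1.0)/2 = -0.0028

-0.0028 m/s


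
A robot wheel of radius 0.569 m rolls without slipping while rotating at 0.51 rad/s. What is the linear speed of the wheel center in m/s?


v = omega * r = 0.51 * 0.569 = 0.2902

0.2902 m/s


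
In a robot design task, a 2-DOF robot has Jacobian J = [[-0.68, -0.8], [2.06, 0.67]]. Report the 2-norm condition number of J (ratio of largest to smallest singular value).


JJ^T eigenvalues: trace(JJ^T) = 5.7949, det(JJ^T) = det(J)^2 = 1.42181776
s_max^2 = (5.7949 + sqrt(27.89359497))/2 = 5.53816936
s_min^2 = (5.7949 - sqrt(27.89359497))/2 = 0.25673064
kappa = s_max/s_min = sqrt(5.53816936/0.25673064) = 4.6446

4.6446


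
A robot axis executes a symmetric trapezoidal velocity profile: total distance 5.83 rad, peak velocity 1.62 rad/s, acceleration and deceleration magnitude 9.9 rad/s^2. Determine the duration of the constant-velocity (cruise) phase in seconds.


t_acc = v/a = 0.163636 s, d_acc = v^2/(2a) = 0.132545 rad each
d_cruise = 5.83 - 2*0.132545 = 5.564910 rad
t_cruise = d_cruise/v = 5.564910/1.62 = 3.4351

3.4351 s


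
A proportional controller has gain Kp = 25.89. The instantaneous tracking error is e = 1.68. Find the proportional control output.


u_P = Kp * e = 25.89 * 1.68 = 43.4952

43.4952


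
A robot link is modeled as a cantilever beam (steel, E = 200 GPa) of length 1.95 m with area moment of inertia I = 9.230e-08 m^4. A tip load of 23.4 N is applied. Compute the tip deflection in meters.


delta = F*L^3/(3*E*I) = 23.4*1.95^3/(3*2.000e+11*9.230e-08)
      = 173.508075/55380 = 0.0031

0.0031 m


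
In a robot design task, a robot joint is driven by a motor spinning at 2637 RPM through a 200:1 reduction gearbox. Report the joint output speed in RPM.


omega_joint = omega_motor / N = 2637 / 200 = 13.1850

13.1850 RPM


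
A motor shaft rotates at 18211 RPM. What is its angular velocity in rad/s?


omega = 18211 * 2*pi/60 = 1907.0515

1907.0515 rad/s


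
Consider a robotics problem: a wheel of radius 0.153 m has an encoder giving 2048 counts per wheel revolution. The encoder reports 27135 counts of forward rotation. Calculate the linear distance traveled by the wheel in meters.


revs = 27135/2048 = 13.249512
d = revs * 2*pi*r = 13.249512 * 2*pi*0.153 = 12.7371

12.7371 m


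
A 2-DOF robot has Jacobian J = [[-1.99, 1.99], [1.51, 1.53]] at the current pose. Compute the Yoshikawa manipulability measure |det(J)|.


det(J) = -1.99*1.53 - (1.99)*(1.51) = -6.0496
|det(J)| = 6.0496

6.0496


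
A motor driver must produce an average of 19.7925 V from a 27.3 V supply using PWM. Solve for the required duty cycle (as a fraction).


D = V_avg/V_supply = 19.7925/27.3 = 0.7250

0.7250


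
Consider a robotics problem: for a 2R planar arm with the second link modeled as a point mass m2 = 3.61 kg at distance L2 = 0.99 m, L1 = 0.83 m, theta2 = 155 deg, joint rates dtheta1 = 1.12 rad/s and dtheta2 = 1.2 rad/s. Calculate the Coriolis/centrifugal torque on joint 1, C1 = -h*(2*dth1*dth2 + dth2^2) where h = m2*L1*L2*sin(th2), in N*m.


h = m2*L1*L2*sin(th2) = 3.61*0.83*0.99*sin(155 deg) = 1.253628
C1 = -h*(2*1.12*1.2 + 1.2^2) = -1.253628*4.1280 = -5.1750

-5.1750 N*m


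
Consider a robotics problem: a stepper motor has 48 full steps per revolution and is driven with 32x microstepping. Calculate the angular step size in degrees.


step = 360/(48*32) = 360/1536 = 0.2344

0.2344 degrees


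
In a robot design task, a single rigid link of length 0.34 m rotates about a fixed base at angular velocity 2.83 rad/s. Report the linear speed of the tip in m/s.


v = L*omega = 0.34 * 2.83 = 0.9622

0.9622 m/s


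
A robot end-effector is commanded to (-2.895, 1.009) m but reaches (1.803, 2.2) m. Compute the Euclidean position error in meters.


dx = 1.803 - (-2.895) = 4.6980, dy = 2.2 - (1.009) = 1.1910
err = sqrt(22.071204 + 1.418481) = 4.8466

4.8466 m


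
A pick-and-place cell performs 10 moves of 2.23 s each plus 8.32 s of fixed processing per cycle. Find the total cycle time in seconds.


T = 10*2.23 + 8.32 = 30.6200

30.6200 s


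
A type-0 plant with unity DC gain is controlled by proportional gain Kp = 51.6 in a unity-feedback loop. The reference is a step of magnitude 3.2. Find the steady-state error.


e_ss = R/(1 + Kp) = 3.2/(1 + 51.6) = 3.2/52.6000 = 0.0608

0.0608


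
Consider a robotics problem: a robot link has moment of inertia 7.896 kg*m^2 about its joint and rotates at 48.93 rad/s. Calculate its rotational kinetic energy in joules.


KE = (1/2)*I*omega^2 = 0.5*7.896*48.93^2 = 9452.0841

9452.0841 J


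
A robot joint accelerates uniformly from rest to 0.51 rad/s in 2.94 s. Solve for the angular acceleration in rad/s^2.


alpha = delta_omega / t = 0.51 / 2.94 = 0.1735

0.1735 rad/s^2


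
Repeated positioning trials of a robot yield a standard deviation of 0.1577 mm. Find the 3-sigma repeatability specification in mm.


repeatability = 3*sigma = 3*0.1577 = 0.4731

0.4731 mm


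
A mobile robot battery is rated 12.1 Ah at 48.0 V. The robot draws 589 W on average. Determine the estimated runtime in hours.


E = 12.1*48.0 = 580.8000 Wh
t = E/P = 580.8000/589 = 0.9861

0.9861 hours


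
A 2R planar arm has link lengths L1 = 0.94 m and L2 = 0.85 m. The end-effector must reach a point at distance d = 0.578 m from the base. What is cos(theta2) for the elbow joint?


cos(th2) = (d^2 - L1^2 - L2^2)/(2*L1*L2) = (0.578^2 - 0.94^2 - 0.85^2)/(2*0.94*0.85) = -0.7960

-0.7960


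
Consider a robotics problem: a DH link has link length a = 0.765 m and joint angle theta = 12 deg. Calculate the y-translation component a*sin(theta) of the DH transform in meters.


a*sin(theta) = 0.765*sin(12 deg) = 0.1591

0.1591 m


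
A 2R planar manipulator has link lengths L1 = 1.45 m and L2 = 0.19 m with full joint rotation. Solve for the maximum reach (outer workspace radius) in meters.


r_max = L1 + L2 = 1.45 + 0.19 = 1.6400

1.6400 m


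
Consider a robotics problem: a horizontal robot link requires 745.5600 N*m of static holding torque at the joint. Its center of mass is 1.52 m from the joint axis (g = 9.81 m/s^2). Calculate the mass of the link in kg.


m = tau / (g*L) = 745.5600 / (9.81 * 1.52) = 50.0000

50.0000 kg


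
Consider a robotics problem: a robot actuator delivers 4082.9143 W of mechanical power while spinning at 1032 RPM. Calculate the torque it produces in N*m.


omega = 1032 * 2*pi/60 = 108.070787 rad/s
tau = P / omega = 4082.9143 / 108.070787 = 37.7800

37.7800 N*m


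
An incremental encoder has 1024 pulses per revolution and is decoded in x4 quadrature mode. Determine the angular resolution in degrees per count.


resolution = 360 / (PPR * 4) = 360 / 4096 = 0.0879

0.0879 degrees


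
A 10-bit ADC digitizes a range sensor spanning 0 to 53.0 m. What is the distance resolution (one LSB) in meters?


res = range / 2^n = 53.0/2^10 = 53.0/1024 = 0.0518

0.0518 m


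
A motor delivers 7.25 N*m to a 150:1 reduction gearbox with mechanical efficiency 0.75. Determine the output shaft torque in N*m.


tau_out = tau_in * N * eta = 7.25 * 150 * 0.75 = 815.6250

815.6250 N*m


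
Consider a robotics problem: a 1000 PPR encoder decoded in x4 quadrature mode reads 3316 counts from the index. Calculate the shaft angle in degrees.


angle = counts * 360 / (PPR*4) = 3316 * 360 / 4000 = 298.4400

298.4400 degrees


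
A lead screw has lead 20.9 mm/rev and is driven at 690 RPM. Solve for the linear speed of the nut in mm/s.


v = lead * (RPM/60) = 20.9*690/60 = 240.3500

240.3500 mm/s


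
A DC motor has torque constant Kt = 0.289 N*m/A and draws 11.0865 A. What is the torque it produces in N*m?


tau = Kt * I = 0.289*11.0865 = 3.2040

3.2040 N*m


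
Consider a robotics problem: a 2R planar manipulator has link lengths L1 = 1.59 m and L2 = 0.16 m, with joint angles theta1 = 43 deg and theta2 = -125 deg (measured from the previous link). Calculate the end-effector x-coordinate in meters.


x = L1*cos(th1) + L2*cos(th1+th2) = 1.59*cos(43 deg) + 0.16*cos(-82 deg) = 1.1851

1.1851 m


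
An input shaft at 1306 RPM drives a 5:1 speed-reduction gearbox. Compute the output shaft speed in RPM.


omega_out = omega_in / N = 1306 / 5 = 261.2000

261.2000 RPM


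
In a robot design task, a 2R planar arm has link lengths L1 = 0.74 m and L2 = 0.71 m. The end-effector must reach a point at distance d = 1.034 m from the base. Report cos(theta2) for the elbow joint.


cos(th2) = (d^2 - L1^2 - L2^2)/(2*L1*L2) = (1.034^2 - 0.74^2 - 0.71^2)/(2*0.74*0.71) = 0.0166

0.0166


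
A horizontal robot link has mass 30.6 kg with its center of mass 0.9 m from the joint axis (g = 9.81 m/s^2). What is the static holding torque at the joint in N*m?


tau = m*g*L = 30.6 * 9.81 * 0.9 = 270.1674

270.1674 N*m


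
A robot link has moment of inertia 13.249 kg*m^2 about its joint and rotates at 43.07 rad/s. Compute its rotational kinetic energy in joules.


KE = (1/2)*I*omega^2 = 0.5*13.249*43.07^2 = 12288.6125

12288.6125 J


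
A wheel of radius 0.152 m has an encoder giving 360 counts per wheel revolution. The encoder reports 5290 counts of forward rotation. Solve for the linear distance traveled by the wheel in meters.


revs = 5290/360 = 14.694444
d = revs * 2*pi*r = 14.694444 * 2*pi*0.152 = 14.0338

14.0338 m


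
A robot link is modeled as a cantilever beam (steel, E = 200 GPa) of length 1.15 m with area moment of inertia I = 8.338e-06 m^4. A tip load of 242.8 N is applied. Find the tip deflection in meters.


delta = F*L^3/(3*E*I) = 242.8*1.15^3/(3*2.000e+11*8.338e-06)
      = 369.26845/5002800 = 7.3812e-05

7.3812e-05 m


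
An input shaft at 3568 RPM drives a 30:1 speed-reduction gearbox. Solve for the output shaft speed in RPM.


omega_out = omega_in / N = 3568 / 30 = 118.9333

118.9333 RPM


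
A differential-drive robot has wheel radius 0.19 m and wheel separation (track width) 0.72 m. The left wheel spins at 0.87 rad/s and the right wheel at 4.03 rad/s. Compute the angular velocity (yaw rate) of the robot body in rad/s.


omega = r*(wR - wL)/L = 0.19*(4.03 - (0.87))/0.72 = 0.8339

0.8339 rad/s


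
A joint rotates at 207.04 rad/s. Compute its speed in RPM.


RPM = 207.04 * 60/(2*pi) = 1977.0864

1977.0864 RPM


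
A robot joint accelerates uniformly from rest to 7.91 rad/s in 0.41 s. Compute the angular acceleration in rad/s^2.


alpha = delta_omega / t = 7.91 / 0.41 = 19.2927

19.2927 rad/s^2


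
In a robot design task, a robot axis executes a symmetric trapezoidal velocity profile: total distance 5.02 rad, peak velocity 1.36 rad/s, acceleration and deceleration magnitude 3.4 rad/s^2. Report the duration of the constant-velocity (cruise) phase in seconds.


t_acc = v/a = 0.400000 s, d_acc = v^2/(2a) = 0.272000 rad each
d_cruise = 5.02 - 2*0.272000 = 4.476000 rad
t_cruise = d_cruise/v = 4.476000/1.36 = 3.2912

3.2912 s


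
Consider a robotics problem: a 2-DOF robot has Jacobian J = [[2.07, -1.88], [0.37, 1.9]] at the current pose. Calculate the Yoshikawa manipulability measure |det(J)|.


det(J) = 2.07*1.9 - (-1.88)*(0.37) = 4.6286
|det(J)| = 4.6286

4.6286


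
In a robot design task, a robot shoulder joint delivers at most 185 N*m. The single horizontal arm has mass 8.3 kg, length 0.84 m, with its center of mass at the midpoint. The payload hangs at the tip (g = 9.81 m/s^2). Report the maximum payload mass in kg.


tau_arm = m_arm*g*(L/2) = 8.3*9.81*0.84/2 = 34.1977 N*m
tau_payload = tau_max - tau_arm = 185 - 34.1977 = 150.8023
m_payload = tau_payload / (g*L) = 150.8023 / (9.81*0.84) = 18.3004

18.3004 kg


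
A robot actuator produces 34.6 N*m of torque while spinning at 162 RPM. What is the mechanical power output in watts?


omega = 162 * 2*pi/60 = 16.964600 rad/s
P = tau * omega = 34.6 * 16.964600 = 586.9752

586.9752 W


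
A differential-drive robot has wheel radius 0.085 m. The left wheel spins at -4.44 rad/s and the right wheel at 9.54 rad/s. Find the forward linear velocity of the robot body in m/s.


v = r*(wR + wL)/2 = 0.085*(9.54 + -4.44)/2 = 0.2167

0.2167 m/s


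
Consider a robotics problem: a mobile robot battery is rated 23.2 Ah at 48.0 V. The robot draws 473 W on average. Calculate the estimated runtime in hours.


E = 23.2*48.0 = 1113.6000 Wh
t = E/P = 1113.6000/473 = 2.3543

2.3543 hours


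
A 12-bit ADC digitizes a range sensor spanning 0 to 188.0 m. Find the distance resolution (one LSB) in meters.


res = range / 2^n = 188.0/2^12 = 188.0/4096 = 0.0459

0.0459 m


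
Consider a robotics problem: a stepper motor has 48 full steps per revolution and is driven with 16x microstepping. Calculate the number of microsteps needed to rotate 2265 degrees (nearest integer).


step_size = 360/(48*16) = 360/768 = 0.468750 deg
n = 2265/(360/768) = 2265*768/360 = 4832

4832 steps


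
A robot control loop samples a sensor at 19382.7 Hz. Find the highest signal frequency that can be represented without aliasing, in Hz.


f_max = f_s/2 = 19382.7/2 = 9691.3500

9691.3500 Hz


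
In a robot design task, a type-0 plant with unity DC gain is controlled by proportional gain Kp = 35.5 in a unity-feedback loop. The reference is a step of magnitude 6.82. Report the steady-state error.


e_ss = R/(1 + Kp) = 6.82/(1 + 35.5) = 6.82/36.5000 = 0.1868

0.1868


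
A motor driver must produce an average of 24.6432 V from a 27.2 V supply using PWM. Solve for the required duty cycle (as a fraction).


D = V_avg/V_supply = 24.6432/27.2 = 0.9060

0.9060


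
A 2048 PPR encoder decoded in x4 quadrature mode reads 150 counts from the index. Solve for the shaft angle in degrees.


angle = counts * 360 / (PPR*4) = 150 * 360 / 8192 = 6.5918

6.5918 degrees


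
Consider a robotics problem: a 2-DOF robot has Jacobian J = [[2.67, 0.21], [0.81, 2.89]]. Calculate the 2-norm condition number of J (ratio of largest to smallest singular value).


JJ^T eigenvalues: trace(JJ^T) = 16.1812, det(JJ^T) = det(J)^2 = 56.94513444
s_max^2 = (16.1812 + sqrt(34.05069568))/2 = 11.00824870
s_min^2 = (16.1812 - sqrt(34.05069568))/2 = 5.17295130
kappa = s_max/s_min = sqrt(11.00824870/5.17295130) = 1.4588

1.4588


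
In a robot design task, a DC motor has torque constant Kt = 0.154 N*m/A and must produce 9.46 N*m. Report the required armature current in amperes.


I = tau / Kt = 9.46/0.154 = 61.4286

61.4286 A


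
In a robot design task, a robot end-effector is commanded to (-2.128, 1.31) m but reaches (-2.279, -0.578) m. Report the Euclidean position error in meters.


dx = -2.279 - (-2.128) = -0.1510, dy = -0.578 - (1.31) = -1.8880
err = sqrt(0.022801 + 3.564544) = 1.8940

1.8940 m


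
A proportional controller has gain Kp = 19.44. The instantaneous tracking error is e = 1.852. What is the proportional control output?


u_P = Kp * e = 19.44 * 1.852 = 36.0029

36.0029


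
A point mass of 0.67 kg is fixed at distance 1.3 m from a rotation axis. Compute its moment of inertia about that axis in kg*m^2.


I = m*r^2 = 0.67*1.3^2 = 1.1323

1.1323 kg*m^2


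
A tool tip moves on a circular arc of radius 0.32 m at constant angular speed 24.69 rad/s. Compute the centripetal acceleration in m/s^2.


a_c = omega^2 * r = 24.69^2 * 0.32 = 195.0708

195.0708 m/s^2


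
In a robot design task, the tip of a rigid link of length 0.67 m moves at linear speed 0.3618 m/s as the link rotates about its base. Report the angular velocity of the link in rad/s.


omega = v / L = 0.3618 / 0.67 = 0.5400

0.5400 rad/s


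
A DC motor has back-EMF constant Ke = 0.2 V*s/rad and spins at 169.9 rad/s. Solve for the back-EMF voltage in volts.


V_emf = Ke * omega = 0.2*169.9 = 33.9800

33.9800 V


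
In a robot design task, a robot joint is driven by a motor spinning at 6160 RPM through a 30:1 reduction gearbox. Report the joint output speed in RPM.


omega_joint = omega_motor / N = 6160 / 30 = 205.3333

205.3333 RPM


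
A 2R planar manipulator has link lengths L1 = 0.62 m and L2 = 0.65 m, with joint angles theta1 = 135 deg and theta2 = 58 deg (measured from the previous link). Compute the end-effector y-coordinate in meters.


y = L1*sin(th1) + L2*sin(th1+th2) = 0.62*sin(135 deg) + 0.65*sin(193 deg) = 0.2922

0.2922 m


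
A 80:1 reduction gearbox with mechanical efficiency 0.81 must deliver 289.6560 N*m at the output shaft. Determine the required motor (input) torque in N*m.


tau_in = tau_out / (N * eta) = 289.6560 / (80 * 0.81) = 4.4700

4.4700 N*m


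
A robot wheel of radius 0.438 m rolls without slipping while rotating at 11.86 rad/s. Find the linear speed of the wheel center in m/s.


v = omega * r = 11.86 * 0.438 = 5.1947

5.1947 m/s


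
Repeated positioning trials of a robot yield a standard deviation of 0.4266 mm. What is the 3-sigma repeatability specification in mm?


repeatability = 3*sigma = 3*0.4266 = 1.2798

1.2798 mm


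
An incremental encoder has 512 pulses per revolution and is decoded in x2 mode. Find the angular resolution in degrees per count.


resolution = 360 / (PPR * 2) = 360 / 1024 = 0.3516

0.3516 degrees


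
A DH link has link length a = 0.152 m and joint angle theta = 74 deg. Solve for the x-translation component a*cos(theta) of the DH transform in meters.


a*cos(theta) = 0.152*cos(74 deg) = 0.0419

0.0419 m


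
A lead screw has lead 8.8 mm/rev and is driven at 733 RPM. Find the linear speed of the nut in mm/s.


v = lead * (RPM/60) = 8.8*733/60 = 107.5067

107.5067 mm/s


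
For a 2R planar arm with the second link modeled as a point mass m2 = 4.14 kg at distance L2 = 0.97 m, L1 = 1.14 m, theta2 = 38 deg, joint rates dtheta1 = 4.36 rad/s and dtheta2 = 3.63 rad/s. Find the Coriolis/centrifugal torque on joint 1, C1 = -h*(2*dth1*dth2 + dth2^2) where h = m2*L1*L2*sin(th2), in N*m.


h = m2*L1*L2*sin(th2) = 4.14*1.14*0.97*sin(38 deg) = 2.818506
C1 = -h*(2*4.36*3.63 + 3.63^2) = -2.818506*44.8305 = -126.3550

-126.3550 N*m


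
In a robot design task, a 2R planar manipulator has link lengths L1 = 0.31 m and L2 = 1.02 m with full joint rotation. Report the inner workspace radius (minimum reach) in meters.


r_min = |L1 - L2| = |0.31 - 1.02| = 0.7100

0.7100 m


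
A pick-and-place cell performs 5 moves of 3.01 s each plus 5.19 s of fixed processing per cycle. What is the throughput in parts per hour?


T_cycle = 5*3.01 + 5.19 = 20.2400 s
rate = 3600/T = 177.8656

177.8656 parts/hour


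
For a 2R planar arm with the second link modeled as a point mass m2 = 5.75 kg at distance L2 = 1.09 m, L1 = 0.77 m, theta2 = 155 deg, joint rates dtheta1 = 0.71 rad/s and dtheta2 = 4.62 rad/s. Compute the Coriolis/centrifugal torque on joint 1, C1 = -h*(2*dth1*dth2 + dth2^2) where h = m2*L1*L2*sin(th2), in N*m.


h = m2*L1*L2*sin(th2) = 5.75*0.77*1.09*sin(155 deg) = 2.039545
C1 = -h*(2*0.71*4.62 + 4.62^2) = -2.039545*27.9048 = -56.9131

-56.9131 N*m


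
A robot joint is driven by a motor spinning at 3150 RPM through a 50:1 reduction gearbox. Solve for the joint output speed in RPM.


omega_joint = omega_motor / N = 3150 / 50 = 63.0000

63.0000 RPM


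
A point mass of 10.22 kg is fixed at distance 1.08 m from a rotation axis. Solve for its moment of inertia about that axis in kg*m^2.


I = m*r^2 = 10.22*1.08^2 = 11.9206

11.9206 kg*m^2


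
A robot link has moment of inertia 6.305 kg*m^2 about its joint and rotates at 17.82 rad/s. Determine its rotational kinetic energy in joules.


KE = (1/2)*I*omega^2 = 0.5*6.305*17.82^2 = 1001.0839

1001.0839 J


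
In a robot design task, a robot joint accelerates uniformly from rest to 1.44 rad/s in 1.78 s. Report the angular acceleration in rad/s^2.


alpha = delta_omega / t = 1.44 / 1.78 = 0.8090

0.8090 rad/s^2


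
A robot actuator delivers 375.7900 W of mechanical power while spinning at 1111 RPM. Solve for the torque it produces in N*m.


omega = 1111 * 2*pi/60 = 116.343648 rad/s
tau = P / omega = 375.7900 / 116.343648 = 3.2300

3.2300 N*m


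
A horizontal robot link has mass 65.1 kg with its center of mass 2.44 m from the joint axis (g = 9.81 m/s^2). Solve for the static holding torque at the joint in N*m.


tau = m*g*L = 65.1 * 9.81 * 2.44 = 1558.2596

1558.2596 N*m


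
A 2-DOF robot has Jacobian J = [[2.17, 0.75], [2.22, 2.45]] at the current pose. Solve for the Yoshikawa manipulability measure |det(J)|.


det(J) = 2.17*2.45 - (0.75)*(2.22) = 3.6515
|det(J)| = 3.6515

3.6515


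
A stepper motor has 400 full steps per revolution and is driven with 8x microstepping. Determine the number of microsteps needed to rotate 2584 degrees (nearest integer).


step_size = 360/(400*8) = 360/3200 = 0.112500 deg
n = 2584/(360/3200) = 2584*3200/360 = 22968.8889 -> 22969

22969 steps


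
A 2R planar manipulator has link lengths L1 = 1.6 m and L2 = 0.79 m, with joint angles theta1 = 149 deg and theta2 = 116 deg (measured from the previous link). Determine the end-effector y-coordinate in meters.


y = L1*sin(th1) + L2*sin(th1+th2) = 1.6*sin(149 deg) + 0.79*sin(265 deg) = 0.0371

0.0371 m


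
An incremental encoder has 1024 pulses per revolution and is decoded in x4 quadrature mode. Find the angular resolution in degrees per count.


resolution = 360 / (PPR * 4) = 360 / 4096 = 0.0879

0.0879 degrees


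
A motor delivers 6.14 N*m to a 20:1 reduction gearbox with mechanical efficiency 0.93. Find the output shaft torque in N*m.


tau_out = tau_in * N * eta = 6.14 * 20 * 0.93 = 114.2040

114.2040 N*m


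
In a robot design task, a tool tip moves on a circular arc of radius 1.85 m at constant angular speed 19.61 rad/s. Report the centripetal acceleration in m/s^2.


a_c = omega^2 * r = 19.61^2 * 1.85 = 711.4214

711.4214 m/s^2


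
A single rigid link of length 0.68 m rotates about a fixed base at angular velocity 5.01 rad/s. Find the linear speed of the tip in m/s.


v = L*omega = 0.68 * 5.01 = 3.4068

3.4068 m/s


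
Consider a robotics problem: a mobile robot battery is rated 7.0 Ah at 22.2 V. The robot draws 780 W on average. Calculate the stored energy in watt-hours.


E = capacity * V = 7.0*22.2 = 155.4000

155.4000 Wh


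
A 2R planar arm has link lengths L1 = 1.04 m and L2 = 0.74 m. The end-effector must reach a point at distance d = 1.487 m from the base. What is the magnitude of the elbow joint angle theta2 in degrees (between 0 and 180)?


cos(th2) = (d^2 - L1^2 - L2^2)/(2*L1*L2) = (1.487^2 - 1.04^2 - 0.74^2)/(2*1.04*0.74) = 0.37809836
th2 = acos(0.37809836) = 67.7841 deg

67.7841 degrees


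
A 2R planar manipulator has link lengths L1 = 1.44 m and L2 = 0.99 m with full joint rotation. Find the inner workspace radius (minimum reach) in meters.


r_min = |L1 - L2| = |1.44 - 0.99| = 0.4500

0.4500 m


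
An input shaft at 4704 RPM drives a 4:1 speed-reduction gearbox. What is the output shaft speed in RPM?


omega_out = omega_in / N = 4704 / 4 = 1176.0000

1176.0000 RPM


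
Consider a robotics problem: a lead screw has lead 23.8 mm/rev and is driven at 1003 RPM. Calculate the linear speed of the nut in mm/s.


v = lead * (RPM/60) = 23.8*1003/60 = 397.8567

397.8567 mm/s


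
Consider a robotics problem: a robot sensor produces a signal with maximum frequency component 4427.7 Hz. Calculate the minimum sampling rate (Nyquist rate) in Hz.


f_s,min = 2*f_max = 2*4427.7 = 8855.4000

8855.4000 Hz


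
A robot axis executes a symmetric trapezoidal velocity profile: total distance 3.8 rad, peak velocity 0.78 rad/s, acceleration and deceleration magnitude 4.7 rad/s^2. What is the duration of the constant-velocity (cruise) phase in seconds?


t_acc = v/a = 0.165957 s, d_acc = v^2/(2a) = 0.064723 rad each
d_cruise = 3.8 - 2*0.064723 = 3.670554 rad
t_cruise = d_cruise/v = 3.670554/0.78 = 4.7058

4.7058 s


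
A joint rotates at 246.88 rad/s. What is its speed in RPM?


RPM = 246.88 * 60/(2*pi) = 2357.5303

2357.5303 RPM


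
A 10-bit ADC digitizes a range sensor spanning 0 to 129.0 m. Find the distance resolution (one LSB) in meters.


res = range / 2^n = 129.0/2^10 = 129.0/1024 = 0.1260

0.1260 m


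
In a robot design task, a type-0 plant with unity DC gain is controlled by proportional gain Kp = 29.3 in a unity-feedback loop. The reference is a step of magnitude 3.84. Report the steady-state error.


e_ss = R/(1 + Kp) = 3.84/(1 + 29.3) = 3.84/30.3000 = 0.1267

0.1267


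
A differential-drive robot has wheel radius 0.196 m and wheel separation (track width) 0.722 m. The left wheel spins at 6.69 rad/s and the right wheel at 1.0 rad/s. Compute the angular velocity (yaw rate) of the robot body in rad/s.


omega = r*(wR - wL)/L = 0.196*(1.0 - (6.69))/0.722 = -1.5447

-1.5447 rad/s


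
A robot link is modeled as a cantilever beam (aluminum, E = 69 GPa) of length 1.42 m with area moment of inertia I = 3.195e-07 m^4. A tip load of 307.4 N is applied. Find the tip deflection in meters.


delta = F*L^3/(3*E*I) = 307.4*1.42^3/(3*6.900e+10*3.195e-07)
      = 880.1747312/66136.5 = 0.0133

0.0133 m


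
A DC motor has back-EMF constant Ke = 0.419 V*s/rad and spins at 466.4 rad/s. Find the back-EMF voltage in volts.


V_emf = Ke * omega = 0.419*466.4 = 195.4216

195.4216 V


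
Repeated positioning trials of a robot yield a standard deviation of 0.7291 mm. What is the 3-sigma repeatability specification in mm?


repeatability = 3*sigma = 3*0.7291 = 2.1873

2.1873 mm


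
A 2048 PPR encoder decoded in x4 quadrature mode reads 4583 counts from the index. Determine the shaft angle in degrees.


angle = counts * 360 / (PPR*4) = 4583 * 360 / 8192 = 201.4014

201.4014 degrees


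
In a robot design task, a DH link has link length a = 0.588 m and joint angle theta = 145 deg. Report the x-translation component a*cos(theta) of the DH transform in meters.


a*cos(theta) = 0.588*cos(145 deg) = -0.4817

-0.4817 m


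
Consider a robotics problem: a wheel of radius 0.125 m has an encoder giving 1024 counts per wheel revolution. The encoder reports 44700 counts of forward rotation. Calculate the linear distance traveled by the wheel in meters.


revs = 44700/1024 = 43.652344
d = revs * 2*pi*r = 43.652344 * 2*pi*0.125 = 34.2845

34.2845 m


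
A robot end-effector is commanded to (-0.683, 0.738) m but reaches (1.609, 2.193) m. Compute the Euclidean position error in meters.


dx = 1.609 - (-0.683) = 2.2920, dy = 2.193 - (0.738) = 1.4550
err = sqrt(5.253264 + 2.117025) = 2.7148

2.7148 m
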